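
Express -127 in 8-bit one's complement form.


Original: 01111111
Invert all bits:
  bit 0: 0 → 1
  bit 1: 1 → 0
  bit 2: 1 → 0
  bit 3: 1 → 0
  bit 4: 1 → 0
  bit 5: 1 → 0
  bit 6: 1 → 0
  bit 7: 1 → 0
= 10000000


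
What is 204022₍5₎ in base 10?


Positional values (base 5):
  2 × 5^0 = 2 × 1 = 2
  2 × 5^1 = 2 × 5 = 10
  0 × 5^2 = 0 × 25 = 0
  4 × 5^3 = 4 × 125 = 500
  0 × 5^4 = 0 × 625 = 0
  2 × 5^5 = 2 × 3125 = 6250
Sum = 2 + 10 + 0 + 500 + 0 + 6250
= 6762


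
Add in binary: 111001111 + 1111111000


Align and add column by column (LSB to MSB, carry propagating):
  00111001111
+ 01111111000
  -----------
  col 0: 1 + 0 + 0 (carry in) = 1 → bit 1, carry out 0
  col 1: 1 + 0 + 0 (carry in) = 1 → bit 1, carry out 0
  col 2: 1 + 0 + 0 (carry in) = 1 → bit 1, carry out 0
  col 3: 1 + 1 + 0 (carry in) = 2 → bit 0, carry out 1
  col 4: 0 + 1 + 1 (carry in) = 2 → bit 0, carry out 1
  col 5: 0 + 1 + 1 (carry in) = 2 → bit 0, carry out 1
  col 6: 1 + 1 + 1 (carry in) = 3 → bit 1, carry out 1
  col 7: 1 + 1 + 1 (carry in) = 3 → bit 1, carry out 1
  col 8: 1 + 1 + 1 (carry in) = 3 → bit 1, carry out 1
  col 9: 0 + 1 + 1 (carry in) = 2 → bit 0, carry out 1
  col 10: 0 + 0 + 1 (carry in) = 1 → bit 1, carry out 0
Reading bits MSB→LSB: 10111000111
Strip leading zeros: 10111000111
= 10111000111


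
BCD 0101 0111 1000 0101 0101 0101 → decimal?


Each 4-bit group → digit:
  0101 → 5
  0111 → 7
  1000 → 8
  0101 → 5
  0101 → 5
  0101 → 5
= 578555


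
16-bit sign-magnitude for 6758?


Sign bit: 0 (positive)
Magnitude: 6758 = 001101001100110
= 0001101001100110


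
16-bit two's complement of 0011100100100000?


Original: 0011100100100000
Step 1 - Invert all bits: 1100011011011111
Step 2 - Add 1: 1100011011011111 + 1
= 1100011011100000 (represents -14624)


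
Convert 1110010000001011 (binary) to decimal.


Positional values:
Bit 0: 1 × 2^0 = 1
Bit 1: 1 × 2^1 = 2
Bit 3: 1 × 2^3 = 8
Bit 10: 1 × 2^10 = 1024
Bit 13: 1 × 2^13 = 8192
Bit 14: 1 × 2^14 = 16384
Bit 15: 1 × 2^15 = 32768
Sum = 1 + 2 + 8 + 1024 + 8192 + 16384 + 32768
= 58379


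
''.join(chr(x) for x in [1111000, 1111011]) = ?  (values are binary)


Codes (binary): 1111000 1111011
Per-code ASCII lookup:
  1111000 = 120  (range 97-122: lowercase, 120 - 97 = 23) → 'x'
  1111011 = 123  (special character) → '{'
= 'x{'


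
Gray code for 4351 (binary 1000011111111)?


Binary: 1000011111111
Gray code: G = B XOR (B >> 1)
B >> 1 = 0100001111111
1000011111111 XOR 0100001111111:
  1 XOR 0 = 1
  0 XOR 1 = 1
  0 XOR 0 = 0
  0 XOR 0 = 0
  0 XOR 0 = 0
  1 XOR 0 = 1
  1 XOR 1 = 0
  1 XOR 1 = 0
  1 XOR 1 = 0
  1 XOR 1 = 0
  1 XOR 1 = 0
  1 XOR 1 = 0
  1 XOR 1 = 0
= 1100010000000


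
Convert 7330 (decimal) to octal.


Divide by 8 repeatedly:
7330 ÷ 8 = 916 remainder 2
916 ÷ 8 = 114 remainder 4
114 ÷ 8 = 14 remainder 2
14 ÷ 8 = 1 remainder 6
1 ÷ 8 = 0 remainder 1
Reading remainders bottom-up:
= 0o16242


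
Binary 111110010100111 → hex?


Group into 4-bit nibbles: 0111110010100111
  0111 = 7
  1100 = C
  1010 = A
  0111 = 7
= 0x7CA7


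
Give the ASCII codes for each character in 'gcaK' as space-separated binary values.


String: 'gcaK'  (4 characters)
Per-character ASCII lookup:
  'g': lowercase starts at 97: 'g' = 97 + 6 = 103 → 1100111
  'c': lowercase starts at 97: 'c' = 97 + 2 = 99 → 1100011
  'a': lowercase starts at 97: 'a' = 97 + 0 = 97 → 1100001
  'K': uppercase starts at 65: 'K' = 65 + 10 = 75 → 1001011
= 1100111 1100011 1100001 1001011


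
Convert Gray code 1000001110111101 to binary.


Gray code: 1000001110111101
MSB stays the same: 1
Each subsequent bit = prev_binary XOR current_gray:
  B[1] = 1 XOR 0 = 1
  B[2] = 1 XOR 0 = 1
  B[3] = 1 XOR 0 = 1
  B[4] = 1 XOR 0 = 1
  B[5] = 1 XOR 0 = 1
  B[6] = 1 XOR 1 = 0
  B[7] = 0 XOR 1 = 1
  B[8] = 1 XOR 1 = 0
  B[9] = 0 XOR 0 = 0
  B[10] = 0 XOR 1 = 1
  B[11] = 1 XOR 1 = 0
  B[12] = 0 XOR 1 = 1
  B[13] = 1 XOR 1 = 0
  B[14] = 0 XOR 0 = 0
  B[15] = 0 XOR 1 = 1
= 1111110100101001 (64809 decimal)


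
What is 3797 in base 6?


Divide by 6 repeatedly:
3797 ÷ 6 = 632 remainder 5
632 ÷ 6 = 105 remainder 2
105 ÷ 6 = 17 remainder 3
17 ÷ 6 = 2 remainder 5
2 ÷ 6 = 0 remainder 2
Reading remainders bottom-up:
= 25325


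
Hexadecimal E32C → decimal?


Positional values:
Position 0: C × 16^0 = 12 × 1 = 12
Position 1: 2 × 16^1 = 2 × 16 = 32
Position 2: 3 × 16^2 = 3 × 256 = 768
Position 3: E × 16^3 = 14 × 4096 = 57344
Sum = 12 + 32 + 768 + 57344
= 58156


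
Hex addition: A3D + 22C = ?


Align and add column by column (LSB to MSB, each column mod 16 with carry):
  0A3D
+ 022C
  ----
  col 0: D(13) + C(12) + 0 (carry in) = 25 → 9(9), carry out 1
  col 1: 3(3) + 2(2) + 1 (carry in) = 6 → 6(6), carry out 0
  col 2: A(10) + 2(2) + 0 (carry in) = 12 → C(12), carry out 0
  col 3: 0(0) + 0(0) + 0 (carry in) = 0 → 0(0), carry out 0
Reading digits MSB→LSB: 0C69
Strip leading zeros: C69
= 0xC69


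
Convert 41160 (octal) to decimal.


Positional values:
Position 0: 0 × 8^0 = 0
Position 1: 6 × 8^1 = 48
Position 2: 1 × 8^2 = 64
Position 3: 1 × 8^3 = 512
Position 4: 4 × 8^4 = 16384
Sum = 0 + 48 + 64 + 512 + 16384
= 17008


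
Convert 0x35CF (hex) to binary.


Each hex digit → 4 binary bits:
  3 = 0011
  5 = 0101
  C = 1100
  F = 1111
Concatenate: 0011 0101 1100 1111
= 0011010111001111


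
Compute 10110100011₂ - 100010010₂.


Align and subtract column by column (LSB to MSB, borrowing when needed):
  10110100011
- 00100010010
  -----------
  col 0: (1 - 0 borrow-in) - 0 → 1 - 0 = 1, borrow out 0
  col 1: (1 - 0 borrow-in) - 1 → 1 - 1 = 0, borrow out 0
  col 2: (0 - 0 borrow-in) - 0 → 0 - 0 = 0, borrow out 0
  col 3: (0 - 0 borrow-in) - 0 → 0 - 0 = 0, borrow out 0
  col 4: (0 - 0 borrow-in) - 1 → borrow from next column: (0+2) - 1 = 1, borrow out 1
  col 5: (1 - 1 borrow-in) - 0 → 0 - 0 = 0, borrow out 0
  col 6: (0 - 0 borrow-in) - 0 → 0 - 0 = 0, borrow out 0
  col 7: (1 - 0 borrow-in) - 0 → 1 - 0 = 1, borrow out 0
  col 8: (1 - 0 borrow-in) - 1 → 1 - 1 = 0, borrow out 0
  col 9: (0 - 0 borrow-in) - 0 → 0 - 0 = 0, borrow out 0
  col 10: (1 - 0 borrow-in) - 0 → 1 - 0 = 1, borrow out 0
Reading bits MSB→LSB: 10010010001
Strip leading zeros: 10010010001
= 10010010001


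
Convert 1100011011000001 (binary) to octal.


Group into 3-bit groups: 001100011011000001
  001 = 1
  100 = 4
  011 = 3
  011 = 3
  000 = 0
  001 = 1
= 0o143301


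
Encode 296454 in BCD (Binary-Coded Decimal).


Each digit → 4-bit binary:
  2 → 0010
  9 → 1001
  6 → 0110
  4 → 0100
  5 → 0101
  4 → 0100
= 0010 1001 0110 0100 0101 0100


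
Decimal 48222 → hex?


Divide by 16 repeatedly:
48222 ÷ 16 = 3013 remainder 14 (E)
3013 ÷ 16 = 188 remainder 5 (5)
188 ÷ 16 = 11 remainder 12 (C)
11 ÷ 16 = 0 remainder 11 (B)
Reading remainders bottom-up:
= 0xBC5E


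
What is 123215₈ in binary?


Each octal digit → 3 binary bits:
  1 = 001
  2 = 010
  3 = 011
  2 = 010
  1 = 001
  5 = 101
Concatenate: 001 010 011 010 001 101
= 001010011010001101


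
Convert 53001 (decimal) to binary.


Divide by 2 repeatedly:
53001 ÷ 2 = 26500 remainder 1
26500 ÷ 2 = 13250 remainder 0
13250 ÷ 2 = 6625 remainder 0
6625 ÷ 2 = 3312 remainder 1
3312 ÷ 2 = 1656 remainder 0
1656 ÷ 2 = 828 remainder 0
828 ÷ 2 = 414 remainder 0
414 ÷ 2 = 207 remainder 0
207 ÷ 2 = 103 remainder 1
103 ÷ 2 = 51 remainder 1
51 ÷ 2 = 25 remainder 1
25 ÷ 2 = 12 remainder 1
12 ÷ 2 = 6 remainder 0
6 ÷ 2 = 3 remainder 0
3 ÷ 2 = 1 remainder 1
1 ÷ 2 = 0 remainder 1
Reading remainders bottom-up:
= 1100111100001001


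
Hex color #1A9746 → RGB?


Hex: #1A9746
R = 1A₁₆ = 26
G = 97₁₆ = 151
B = 46₁₆ = 70
= RGB(26, 151, 70)


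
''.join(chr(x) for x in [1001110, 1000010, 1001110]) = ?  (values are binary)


Codes (binary): 1001110 1000010 1001110
Per-code ASCII lookup:
  1001110 = 78  (range 65-90: uppercase, 78 - 65 = 13) → 'N'
  1000010 = 66  (range 65-90: uppercase, 66 - 65 = 1) → 'B'
  1001110 = 78  (range 65-90: uppercase, 78 - 65 = 13) → 'N'
= 'NBN'


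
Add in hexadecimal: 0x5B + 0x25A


Align and add column by column (LSB to MSB, each column mod 16 with carry):
  005B
+ 025A
  ----
  col 0: B(11) + A(10) + 0 (carry in) = 21 → 5(5), carry out 1
  col 1: 5(5) + 5(5) + 1 (carry in) = 11 → B(11), carry out 0
  col 2: 0(0) + 2(2) + 0 (carry in) = 2 → 2(2), carry out 0
  col 3: 0(0) + 0(0) + 0 (carry in) = 0 → 0(0), carry out 0
Reading digits MSB→LSB: 02B5
Strip leading zeros: 2B5
= 0x2B5


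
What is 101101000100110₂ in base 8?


Group into 3-bit groups: 101101000100110
  101 = 5
  101 = 5
  000 = 0
  100 = 4
  110 = 6
= 0o55046


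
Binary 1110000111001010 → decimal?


Positional values:
Bit 1: 1 × 2^1 = 2
Bit 3: 1 × 2^3 = 8
Bit 6: 1 × 2^6 = 64
Bit 7: 1 × 2^7 = 128
Bit 8: 1 × 2^8 = 256
Bit 13: 1 × 2^13 = 8192
Bit 14: 1 × 2^14 = 16384
Bit 15: 1 × 2^15 = 32768
Sum = 2 + 8 + 64 + 128 + 256 + 8192 + 16384 + 32768
= 57802


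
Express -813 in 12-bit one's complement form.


Original: 001100101101
Invert all bits:
  bit 0: 0 → 1
  bit 1: 0 → 1
  bit 2: 1 → 0
  bit 3: 1 → 0
  bit 4: 0 → 1
  bit 5: 0 → 1
  bit 6: 1 → 0
  bit 7: 0 → 1
  bit 8: 1 → 0
  bit 9: 1 → 0
  bit 10: 0 → 1
  bit 11: 1 → 0
= 110011010010


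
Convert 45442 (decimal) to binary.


Divide by 2 repeatedly:
45442 ÷ 2 = 22721 remainder 0
22721 ÷ 2 = 11360 remainder 1
11360 ÷ 2 = 5680 remainder 0
5680 ÷ 2 = 2840 remainder 0
2840 ÷ 2 = 1420 remainder 0
1420 ÷ 2 = 710 remainder 0
710 ÷ 2 = 355 remainder 0
355 ÷ 2 = 177 remainder 1
177 ÷ 2 = 88 remainder 1
88 ÷ 2 = 44 remainder 0
44 ÷ 2 = 22 remainder 0
22 ÷ 2 = 11 remainder 0
11 ÷ 2 = 5 remainder 1
5 ÷ 2 = 2 remainder 1
2 ÷ 2 = 1 remainder 0
1 ÷ 2 = 0 remainder 1
Reading remainders bottom-up:
= 1011000110000010


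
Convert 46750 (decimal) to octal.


Divide by 8 repeatedly:
46750 ÷ 8 = 5843 remainder 6
5843 ÷ 8 = 730 remainder 3
730 ÷ 8 = 91 remainder 2
91 ÷ 8 = 11 remainder 3
11 ÷ 8 = 1 remainder 3
1 ÷ 8 = 0 remainder 1
Reading remainders bottom-up:
= 0o133236


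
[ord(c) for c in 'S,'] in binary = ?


String: 'S,'  (2 characters)
Per-character ASCII lookup:
  'S': uppercase starts at 65: 'S' = 65 + 18 = 83 → 1010011
  ',': special character: ',' = 44 → 101100
= 1010011 101100


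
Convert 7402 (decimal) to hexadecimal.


Divide by 16 repeatedly:
7402 ÷ 16 = 462 remainder 10 (A)
462 ÷ 16 = 28 remainder 14 (E)
28 ÷ 16 = 1 remainder 12 (C)
1 ÷ 16 = 0 remainder 1 (1)
Reading remainders bottom-up:
= 0x1CEA


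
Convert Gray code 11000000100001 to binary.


Gray code: 11000000100001
MSB stays the same: 1
Each subsequent bit = prev_binary XOR current_gray:
  B[1] = 1 XOR 1 = 0
  B[2] = 0 XOR 0 = 0
  B[3] = 0 XOR 0 = 0
  B[4] = 0 XOR 0 = 0
  B[5] = 0 XOR 0 = 0
  B[6] = 0 XOR 0 = 0
  B[7] = 0 XOR 0 = 0
  B[8] = 0 XOR 1 = 1
  B[9] = 1 XOR 0 = 1
  B[10] = 1 XOR 0 = 1
  B[11] = 1 XOR 0 = 1
  B[12] = 1 XOR 0 = 1
  B[13] = 1 XOR 1 = 0
= 10000000111110 (8254 decimal)


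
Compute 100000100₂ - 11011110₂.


Align and subtract column by column (LSB to MSB, borrowing when needed):
  100000100
- 011011110
  ---------
  col 0: (0 - 0 borrow-in) - 0 → 0 - 0 = 0, borrow out 0
  col 1: (0 - 0 borrow-in) - 1 → borrow from next column: (0+2) - 1 = 1, borrow out 1
  col 2: (1 - 1 borrow-in) - 1 → borrow from next column: (0+2) - 1 = 1, borrow out 1
  col 3: (0 - 1 borrow-in) - 1 → borrow from next column: (-1+2) - 1 = 0, borrow out 1
  col 4: (0 - 1 borrow-in) - 1 → borrow from next column: (-1+2) - 1 = 0, borrow out 1
  col 5: (0 - 1 borrow-in) - 0 → borrow from next column: (-1+2) - 0 = 1, borrow out 1
  col 6: (0 - 1 borrow-in) - 1 → borrow from next column: (-1+2) - 1 = 0, borrow out 1
  col 7: (0 - 1 borrow-in) - 1 → borrow from next column: (-1+2) - 1 = 0, borrow out 1
  col 8: (1 - 1 borrow-in) - 0 → 0 - 0 = 0, borrow out 0
Reading bits MSB→LSB: 000100110
Strip leading zeros: 100110
= 100110


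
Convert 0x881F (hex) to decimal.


Positional values:
Position 0: F × 16^0 = 15 × 1 = 15
Position 1: 1 × 16^1 = 1 × 16 = 16
Position 2: 8 × 16^2 = 8 × 256 = 2048
Position 3: 8 × 16^3 = 8 × 4096 = 32768
Sum = 15 + 16 + 2048 + 32768
= 34847


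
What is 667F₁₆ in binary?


Each hex digit → 4 binary bits:
  6 = 0110
  6 = 0110
  7 = 0111
  F = 1111
Concatenate: 0110 0110 0111 1111
= 0110011001111111


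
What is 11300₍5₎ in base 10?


Positional values (base 5):
  0 × 5^0 = 0 × 1 = 0
  0 × 5^1 = 0 × 5 = 0
  3 × 5^2 = 3 × 25 = 75
  1 × 5^3 = 1 × 125 = 125
  1 × 5^4 = 1 × 625 = 625
Sum = 0 + 0 + 75 + 125 + 625
= 825


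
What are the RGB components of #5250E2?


Hex: #5250E2
R = 52₁₆ = 82
G = 50₁₆ = 80
B = E2₁₆ = 226
= RGB(82, 80, 226)


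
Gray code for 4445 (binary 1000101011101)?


Binary: 1000101011101
Gray code: G = B XOR (B >> 1)
B >> 1 = 0100010101110
1000101011101 XOR 0100010101110:
  1 XOR 0 = 1
  0 XOR 1 = 1
  0 XOR 0 = 0
  0 XOR 0 = 0
  1 XOR 0 = 1
  0 XOR 1 = 1
  1 XOR 0 = 1
  0 XOR 1 = 1
  1 XOR 0 = 1
  1 XOR 1 = 0
  1 XOR 1 = 0
  0 XOR 1 = 1
  1 XOR 0 = 1
= 1100111110011


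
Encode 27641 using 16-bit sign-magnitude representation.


Sign bit: 0 (positive)
Magnitude: 27641 = 110101111111001
= 0110101111111001


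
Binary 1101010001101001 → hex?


Group into 4-bit nibbles: 1101010001101001
  1101 = D
  0100 = 4
  0110 = 6
  1001 = 9
= 0xD469


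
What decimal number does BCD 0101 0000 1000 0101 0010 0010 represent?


Each 4-bit group → digit:
  0101 → 5
  0000 → 0
  1000 → 8
  0101 → 5
  0010 → 2
  0010 → 2
= 508522


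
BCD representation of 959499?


Each digit → 4-bit binary:
  9 → 1001
  5 → 0101
  9 → 1001
  4 → 0100
  9 → 1001
  9 → 1001
= 1001 0101 1001 0100 1001 1001


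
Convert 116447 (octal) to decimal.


Positional values:
Position 0: 7 × 8^0 = 7
Position 1: 4 × 8^1 = 32
Position 2: 4 × 8^2 = 256
Position 3: 6 × 8^3 = 3072
Position 4: 1 × 8^4 = 4096
Position 5: 1 × 8^5 = 32768
Sum = 7 + 32 + 256 + 3072 + 4096 + 32768
= 40231


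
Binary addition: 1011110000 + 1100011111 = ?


Align and add column by column (LSB to MSB, carry propagating):
  01011110000
+ 01100011111
  -----------
  col 0: 0 + 1 + 0 (carry in) = 1 → bit 1, carry out 0
  col 1: 0 + 1 + 0 (carry in) = 1 → bit 1, carry out 0
  col 2: 0 + 1 + 0 (carry in) = 1 → bit 1, carry out 0
  col 3: 0 + 1 + 0 (carry in) = 1 → bit 1, carry out 0
  col 4: 1 + 1 + 0 (carry in) = 2 → bit 0, carry out 1
  col 5: 1 + 0 + 1 (carry in) = 2 → bit 0, carry out 1
  col 6: 1 + 0 + 1 (carry in) = 2 → bit 0, carry out 1
  col 7: 1 + 0 + 1 (carry in) = 2 → bit 0, carry out 1
  col 8: 0 + 1 + 1 (carry in) = 2 → bit 0, carry out 1
  col 9: 1 + 1 + 1 (carry in) = 3 → bit 1, carry out 1
  col 10: 0 + 0 + 1 (carry in) = 1 → bit 1, carry out 0
Reading bits MSB→LSB: 11000001111
Strip leading zeros: 11000001111
= 11000001111


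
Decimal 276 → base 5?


Divide by 5 repeatedly:
276 ÷ 5 = 55 remainder 1
55 ÷ 5 = 11 remainder 0
11 ÷ 5 = 2 remainder 1
2 ÷ 5 = 0 remainder 2
Reading remainders bottom-up:
= 2101


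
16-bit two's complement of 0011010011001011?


Original: 0011010011001011
Step 1 - Invert all bits: 1100101100110100
Step 2 - Add 1: 1100101100110100 + 1
= 1100101100110101 (represents -13515)


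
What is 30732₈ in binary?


Each octal digit → 3 binary bits:
  3 = 011
  0 = 000
  7 = 111
  3 = 011
  2 = 010
Concatenate: 011 000 111 011 010
= 011000111011010


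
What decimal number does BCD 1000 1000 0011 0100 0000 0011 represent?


Each 4-bit group → digit:
  1000 → 8
  1000 → 8
  0011 → 3
  0100 → 4
  0000 → 0
  0011 → 3
= 883403


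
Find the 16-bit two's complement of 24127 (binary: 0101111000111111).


Original: 0101111000111111
Step 1 - Invert all bits: 1010000111000000
Step 2 - Add 1: 1010000111000000 + 1
= 1010000111000001 (represents -24127)


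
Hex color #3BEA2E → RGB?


Hex: #3BEA2E
R = 3B₁₆ = 59
G = EA₁₆ = 234
B = 2E₁₆ = 46
= RGB(59, 234, 46)


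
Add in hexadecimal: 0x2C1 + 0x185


Align and add column by column (LSB to MSB, each column mod 16 with carry):
  02C1
+ 0185
  ----
  col 0: 1(1) + 5(5) + 0 (carry in) = 6 → 6(6), carry out 0
  col 1: C(12) + 8(8) + 0 (carry in) = 20 → 4(4), carry out 1
  col 2: 2(2) + 1(1) + 1 (carry in) = 4 → 4(4), carry out 0
  col 3: 0(0) + 0(0) + 0 (carry in) = 0 → 0(0), carry out 0
Reading digits MSB→LSB: 0446
Strip leading zeros: 446
= 0x446


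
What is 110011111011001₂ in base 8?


Group into 3-bit groups: 110011111011001
  110 = 6
  011 = 3
  111 = 7
  011 = 3
  001 = 1
= 0o63731


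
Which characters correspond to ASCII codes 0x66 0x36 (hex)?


Codes (hex): 0x66 0x36
Per-code ASCII lookup:
  0x66 = 102  (range 97-122: lowercase, 102 - 97 = 5) → 'f'
  0x36 = 54  (range 48-57: digits, 54 - 48 = 6) → '6'
= 'f6'


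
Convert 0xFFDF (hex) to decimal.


Positional values:
Position 0: F × 16^0 = 15 × 1 = 15
Position 1: D × 16^1 = 13 × 16 = 208
Position 2: F × 16^2 = 15 × 256 = 3840
Position 3: F × 16^3 = 15 × 4096 = 61440
Sum = 15 + 208 + 3840 + 61440
= 65503


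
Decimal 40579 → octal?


Divide by 8 repeatedly:
40579 ÷ 8 = 5072 remainder 3
5072 ÷ 8 = 634 remainder 0
634 ÷ 8 = 79 remainder 2
79 ÷ 8 = 9 remainder 7
9 ÷ 8 = 1 remainder 1
1 ÷ 8 = 0 remainder 1
Reading remainders bottom-up:
= 0o117203


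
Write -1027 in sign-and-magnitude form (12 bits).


Sign bit: 1 (negative)
Magnitude: 1027 = 10000000011
= 110000000011


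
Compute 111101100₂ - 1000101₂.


Align and subtract column by column (LSB to MSB, borrowing when needed):
  111101100
- 001000101
  ---------
  col 0: (0 - 0 borrow-in) - 1 → borrow from next column: (0+2) - 1 = 1, borrow out 1
  col 1: (0 - 1 borrow-in) - 0 → borrow from next column: (-1+2) - 0 = 1, borrow out 1
  col 2: (1 - 1 borrow-in) - 1 → borrow from next column: (0+2) - 1 = 1, borrow out 1
  col 3: (1 - 1 borrow-in) - 0 → 0 - 0 = 0, borrow out 0
  col 4: (0 - 0 borrow-in) - 0 → 0 - 0 = 0, borrow out 0
  col 5: (1 - 0 borrow-in) - 0 → 1 - 0 = 1, borrow out 0
  col 6: (1 - 0 borrow-in) - 1 → 1 - 1 = 0, borrow out 0
  col 7: (1 - 0 borrow-in) - 0 → 1 - 0 = 1, borrow out 0
  col 8: (1 - 0 borrow-in) - 0 → 1 - 0 = 1, borrow out 0
Reading bits MSB→LSB: 110100111
Strip leading zeros: 110100111
= 110100111


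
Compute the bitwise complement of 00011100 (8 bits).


Original: 00011100
Invert all bits:
  bit 0: 0 → 1
  bit 1: 0 → 1
  bit 2: 0 → 1
  bit 3: 1 → 0
  bit 4: 1 → 0
  bit 5: 1 → 0
  bit 6: 0 → 1
  bit 7: 0 → 1
= 11100011


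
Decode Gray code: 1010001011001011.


Gray code: 1010001011001011
MSB stays the same: 1
Each subsequent bit = prev_binary XOR current_gray:
  B[1] = 1 XOR 0 = 1
  B[2] = 1 XOR 1 = 0
  B[3] = 0 XOR 0 = 0
  B[4] = 0 XOR 0 = 0
  B[5] = 0 XOR 0 = 0
  B[6] = 0 XOR 1 = 1
  B[7] = 1 XOR 0 = 1
  B[8] = 1 XOR 1 = 0
  B[9] = 0 XOR 1 = 1
  B[10] = 1 XOR 0 = 1
  B[11] = 1 XOR 0 = 1
  B[12] = 1 XOR 1 = 0
  B[13] = 0 XOR 0 = 0
  B[14] = 0 XOR 1 = 1
  B[15] = 1 XOR 1 = 0
= 1100001101110010 (50034 decimal)


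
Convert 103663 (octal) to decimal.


Positional values:
Position 0: 3 × 8^0 = 3
Position 1: 6 × 8^1 = 48
Position 2: 6 × 8^2 = 384
Position 3: 3 × 8^3 = 1536
Position 4: 0 × 8^4 = 0
Position 5: 1 × 8^5 = 32768
Sum = 3 + 48 + 384 + 1536 + 0 + 32768
= 34739


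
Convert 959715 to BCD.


Each digit → 4-bit binary:
  9 → 1001
  5 → 0101
  9 → 1001
  7 → 0111
  1 → 0001
  5 → 0101
= 1001 0101 1001 0111 0001 0101


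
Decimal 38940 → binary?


Divide by 2 repeatedly:
38940 ÷ 2 = 19470 remainder 0
19470 ÷ 2 = 9735 remainder 0
9735 ÷ 2 = 4867 remainder 1
4867 ÷ 2 = 2433 remainder 1
2433 ÷ 2 = 1216 remainder 1
1216 ÷ 2 = 608 remainder 0
608 ÷ 2 = 304 remainder 0
304 ÷ 2 = 152 remainder 0
152 ÷ 2 = 76 remainder 0
76 ÷ 2 = 38 remainder 0
38 ÷ 2 = 19 remainder 0
19 ÷ 2 = 9 remainder 1
9 ÷ 2 = 4 remainder 1
4 ÷ 2 = 2 remainder 0
2 ÷ 2 = 1 remainder 0
1 ÷ 2 = 0 remainder 1
Reading remainders bottom-up:
= 1001100000011100


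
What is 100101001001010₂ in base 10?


Positional values:
Bit 1: 1 × 2^1 = 2
Bit 3: 1 × 2^3 = 8
Bit 6: 1 × 2^6 = 64
Bit 9: 1 × 2^9 = 512
Bit 11: 1 × 2^11 = 2048
Bit 14: 1 × 2^14 = 16384
Sum = 2 + 8 + 64 + 512 + 2048 + 16384
= 19018


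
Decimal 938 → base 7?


Divide by 7 repeatedly:
938 ÷ 7 = 134 remainder 0
134 ÷ 7 = 19 remainder 1
19 ÷ 7 = 2 remainder 5
2 ÷ 7 = 0 remainder 2
Reading remainders bottom-up:
= 2510


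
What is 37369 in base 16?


Divide by 16 repeatedly:
37369 ÷ 16 = 2335 remainder 9 (9)
2335 ÷ 16 = 145 remainder 15 (F)
145 ÷ 16 = 9 remainder 1 (1)
9 ÷ 16 = 0 remainder 9 (9)
Reading remainders bottom-up:
= 0x91F9


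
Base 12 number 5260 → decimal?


Positional values (base 12):
  0 × 12^0 = 0 × 1 = 0
  6 × 12^1 = 6 × 12 = 72
  2 × 12^2 = 2 × 144 = 288
  5 × 12^3 = 5 × 1728 = 8640
Sum = 0 + 72 + 288 + 8640
= 9000


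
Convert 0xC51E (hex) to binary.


Each hex digit → 4 binary bits:
  C = 1100
  5 = 0101
  1 = 0001
  E = 1110
Concatenate: 1100 0101 0001 1110
= 1100010100011110


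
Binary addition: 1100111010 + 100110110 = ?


Align and add column by column (LSB to MSB, carry propagating):
  01100111010
+ 00100110110
  -----------
  col 0: 0 + 0 + 0 (carry in) = 0 → bit 0, carry out 0
  col 1: 1 + 1 + 0 (carry in) = 2 → bit 0, carry out 1
  col 2: 0 + 1 + 1 (carry in) = 2 → bit 0, carry out 1
  col 3: 1 + 0 + 1 (carry in) = 2 → bit 0, carry out 1
  col 4: 1 + 1 + 1 (carry in) = 3 → bit 1, carry out 1
  col 5: 1 + 1 + 1 (carry in) = 3 → bit 1, carry out 1
  col 6: 0 + 0 + 1 (carry in) = 1 → bit 1, carry out 0
  col 7: 0 + 0 + 0 (carry in) = 0 → bit 0, carry out 0
  col 8: 1 + 1 + 0 (carry in) = 2 → bit 0, carry out 1
  col 9: 1 + 0 + 1 (carry in) = 2 → bit 0, carry out 1
  col 10: 0 + 0 + 1 (carry in) = 1 → bit 1, carry out 0
Reading bits MSB→LSB: 10001110000
Strip leading zeros: 10001110000
= 10001110000


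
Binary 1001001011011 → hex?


Group into 4-bit nibbles: 0001001001011011
  0001 = 1
  0010 = 2
  0101 = 5
  1011 = B
= 0x125B


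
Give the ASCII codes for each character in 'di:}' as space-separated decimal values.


String: 'di:}'  (4 characters)
Per-character ASCII lookup:
  'd': lowercase starts at 97: 'd' = 97 + 3 = 100
  'i': lowercase starts at 97: 'i' = 97 + 8 = 105
  ':': special character: ':' = 58
  '}': special character: '}' = 125
= 100 105 58 125


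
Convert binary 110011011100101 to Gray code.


Binary: 110011011100101
Gray code: G = B XOR (B >> 1)
B >> 1 = 011001101110010
110011011100101 XOR 011001101110010:
  1 XOR 0 = 1
  1 XOR 1 = 0
  0 XOR 1 = 1
  0 XOR 0 = 0
  1 XOR 0 = 1
  1 XOR 1 = 0
  0 XOR 1 = 1
  1 XOR 0 = 1
  1 XOR 1 = 0
  1 XOR 1 = 0
  0 XOR 1 = 1
  0 XOR 0 = 0
  1 XOR 0 = 1
  0 XOR 1 = 1
  1 XOR 0 = 1
= 101010110010111


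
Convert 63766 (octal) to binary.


Each octal digit → 3 binary bits:
  6 = 110
  3 = 011
  7 = 111
  6 = 110
  6 = 110
Concatenate: 110 011 111 110 110
= 110011111110110


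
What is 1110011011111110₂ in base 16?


Group into 4-bit nibbles: 1110011011111110
  1110 = E
  0110 = 6
  1111 = F
  1110 = E
= 0xE6FE


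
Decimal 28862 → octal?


Divide by 8 repeatedly:
28862 ÷ 8 = 3607 remainder 6
3607 ÷ 8 = 450 remainder 7
450 ÷ 8 = 56 remainder 2
56 ÷ 8 = 7 remainder 0
7 ÷ 8 = 0 remainder 7
Reading remainders bottom-up:
= 0o70276


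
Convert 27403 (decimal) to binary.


Divide by 2 repeatedly:
27403 ÷ 2 = 13701 remainder 1
13701 ÷ 2 = 6850 remainder 1
6850 ÷ 2 = 3425 remainder 0
3425 ÷ 2 = 1712 remainder 1
1712 ÷ 2 = 856 remainder 0
856 ÷ 2 = 428 remainder 0
428 ÷ 2 = 214 remainder 0
214 ÷ 2 = 107 remainder 0
107 ÷ 2 = 53 remainder 1
53 ÷ 2 = 26 remainder 1
26 ÷ 2 = 13 remainder 0
13 ÷ 2 = 6 remainder 1
6 ÷ 2 = 3 remainder 0
3 ÷ 2 = 1 remainder 1
1 ÷ 2 = 0 remainder 1
Reading remainders bottom-up:
= 110101100001011


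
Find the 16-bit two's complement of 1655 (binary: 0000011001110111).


Original: 0000011001110111
Step 1 - Invert all bits: 1111100110001000
Step 2 - Add 1: 1111100110001000 + 1
= 1111100110001001 (represents -1655)


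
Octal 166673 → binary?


Each octal digit → 3 binary bits:
  1 = 001
  6 = 110
  6 = 110
  6 = 110
  7 = 111
  3 = 011
Concatenate: 001 110 110 110 111 011
= 001110110110111011


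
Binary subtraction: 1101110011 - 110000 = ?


Align and subtract column by column (LSB to MSB, borrowing when needed):
  1101110011
- 0000110000
  ----------
  col 0: (1 - 0 borrow-in) - 0 → 1 - 0 = 1, borrow out 0
  col 1: (1 - 0 borrow-in) - 0 → 1 - 0 = 1, borrow out 0
  col 2: (0 - 0 borrow-in) - 0 → 0 - 0 = 0, borrow out 0
  col 3: (0 - 0 borrow-in) - 0 → 0 - 0 = 0, borrow out 0
  col 4: (1 - 0 borrow-in) - 1 → 1 - 1 = 0, borrow out 0
  col 5: (1 - 0 borrow-in) - 1 → 1 - 1 = 0, borrow out 0
  col 6: (1 - 0 borrow-in) - 0 → 1 - 0 = 1, borrow out 0
  col 7: (0 - 0 borrow-in) - 0 → 0 - 0 = 0, borrow out 0
  col 8: (1 - 0 borrow-in) - 0 → 1 - 0 = 1, borrow out 0
  col 9: (1 - 0 borrow-in) - 0 → 1 - 0 = 1, borrow out 0
Reading bits MSB→LSB: 1101000011
Strip leading zeros: 1101000011
= 1101000011


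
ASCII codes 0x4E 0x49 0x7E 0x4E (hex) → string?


Codes (hex): 0x4E 0x49 0x7E 0x4E
Per-code ASCII lookup:
  0x4E = 78  (range 65-90: uppercase, 78 - 65 = 13) → 'N'
  0x49 = 73  (range 65-90: uppercase, 73 - 65 = 8) → 'I'
  0x7E = 126  (special character) → '~'
  0x4E = 78  (range 65-90: uppercase, 78 - 65 = 13) → 'N'
= 'NI~N'


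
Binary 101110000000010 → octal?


Group into 3-bit groups: 101110000000010
  101 = 5
  110 = 6
  000 = 0
  000 = 0
  010 = 2
= 0o56002


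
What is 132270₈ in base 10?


Positional values:
Position 0: 0 × 8^0 = 0
Position 1: 7 × 8^1 = 56
Position 2: 2 × 8^2 = 128
Position 3: 2 × 8^3 = 1024
Position 4: 3 × 8^4 = 12288
Position 5: 1 × 8^5 = 32768
Sum = 0 + 56 + 128 + 1024 + 12288 + 32768
= 46264


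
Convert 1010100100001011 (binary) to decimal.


Positional values:
Bit 0: 1 × 2^0 = 1
Bit 1: 1 × 2^1 = 2
Bit 3: 1 × 2^3 = 8
Bit 8: 1 × 2^8 = 256
Bit 11: 1 × 2^11 = 2048
Bit 13: 1 × 2^13 = 8192
Bit 15: 1 × 2^15 = 32768
Sum = 1 + 2 + 8 + 256 + 2048 + 8192 + 32768
= 43275


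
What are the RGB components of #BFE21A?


Hex: #BFE21A
R = BF₁₆ = 191
G = E2₁₆ = 226
B = 1A₁₆ = 26
= RGB(191, 226, 26)


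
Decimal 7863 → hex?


Divide by 16 repeatedly:
7863 ÷ 16 = 491 remainder 7 (7)
491 ÷ 16 = 30 remainder 11 (B)
30 ÷ 16 = 1 remainder 14 (E)
1 ÷ 16 = 0 remainder 1 (1)
Reading remainders bottom-up:
= 0x1EB7


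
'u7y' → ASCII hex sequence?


String: 'u7y'  (3 characters)
Per-character ASCII lookup:
  'u': lowercase starts at 97: 'u' = 97 + 20 = 117 → 0x75
  '7': digits start at 48: '7' = 48 + 7 = 55 → 0x37
  'y': lowercase starts at 97: 'y' = 97 + 24 = 121 → 0x79
= 0x75 0x37 0x79


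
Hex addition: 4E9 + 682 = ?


Align and add column by column (LSB to MSB, each column mod 16 with carry):
  04E9
+ 0682
  ----
  col 0: 9(9) + 2(2) + 0 (carry in) = 11 → B(11), carry out 0
  col 1: E(14) + 8(8) + 0 (carry in) = 22 → 6(6), carry out 1
  col 2: 4(4) + 6(6) + 1 (carry in) = 11 → B(11), carry out 0
  col 3: 0(0) + 0(0) + 0 (carry in) = 0 → 0(0), carry out 0
Reading digits MSB→LSB: 0B6B
Strip leading zeros: B6B
= 0xB6B


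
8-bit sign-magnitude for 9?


Sign bit: 0 (positive)
Magnitude: 9 = 0001001
= 00001001


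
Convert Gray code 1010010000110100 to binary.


Gray code: 1010010000110100
MSB stays the same: 1
Each subsequent bit = prev_binary XOR current_gray:
  B[1] = 1 XOR 0 = 1
  B[2] = 1 XOR 1 = 0
  B[3] = 0 XOR 0 = 0
  B[4] = 0 XOR 0 = 0
  B[5] = 0 XOR 1 = 1
  B[6] = 1 XOR 0 = 1
  B[7] = 1 XOR 0 = 1
  B[8] = 1 XOR 0 = 1
  B[9] = 1 XOR 0 = 1
  B[10] = 1 XOR 1 = 0
  B[11] = 0 XOR 1 = 1
  B[12] = 1 XOR 0 = 1
  B[13] = 1 XOR 1 = 0
  B[14] = 0 XOR 0 = 0
  B[15] = 0 XOR 0 = 0
= 1100011111011000 (51160 decimal)


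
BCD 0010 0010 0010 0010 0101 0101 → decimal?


Each 4-bit group → digit:
  0010 → 2
  0010 → 2
  0010 → 2
  0010 → 2
  0101 → 5
  0101 → 5
= 222255


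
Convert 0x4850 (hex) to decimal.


Positional values:
Position 0: 0 × 16^0 = 0 × 1 = 0
Position 1: 5 × 16^1 = 5 × 16 = 80
Position 2: 8 × 16^2 = 8 × 256 = 2048
Position 3: 4 × 16^3 = 4 × 4096 = 16384
Sum = 0 + 80 + 2048 + 16384
= 18512


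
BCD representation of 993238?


Each digit → 4-bit binary:
  9 → 1001
  9 → 1001
  3 → 0011
  2 → 0010
  3 → 0011
  8 → 1000
= 1001 1001 0011 0010 0011 1000


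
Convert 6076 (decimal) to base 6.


Divide by 6 repeatedly:
6076 ÷ 6 = 1012 remainder 4
1012 ÷ 6 = 168 remainder 4
168 ÷ 6 = 28 remainder 0
28 ÷ 6 = 4 remainder 4
4 ÷ 6 = 0 remainder 4
Reading remainders bottom-up:
= 44044


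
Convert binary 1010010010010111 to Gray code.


Binary: 1010010010010111
Gray code: G = B XOR (B >> 1)
B >> 1 = 0101001001001011
1010010010010111 XOR 0101001001001011:
  1 XOR 0 = 1
  0 XOR 1 = 1
  1 XOR 0 = 1
  0 XOR 1 = 1
  0 XOR 0 = 0
  1 XOR 0 = 1
  0 XOR 1 = 1
  0 XOR 0 = 0
  1 XOR 0 = 1
  0 XOR 1 = 1
  0 XOR 0 = 0
  1 XOR 0 = 1
  0 XOR 1 = 1
  1 XOR 0 = 1
  1 XOR 1 = 0
  1 XOR 1 = 0
= 1111011011011100


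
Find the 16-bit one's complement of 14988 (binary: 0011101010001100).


Original: 0011101010001100
Invert all bits:
  bit 0: 0 → 1
  bit 1: 0 → 1
  bit 2: 1 → 0
  bit 3: 1 → 0
  bit 4: 1 → 0
  bit 5: 0 → 1
  bit 6: 1 → 0
  bit 7: 0 → 1
  bit 8: 1 → 0
  bit 9: 0 → 1
  bit 10: 0 → 1
  bit 11: 0 → 1
  bit 12: 1 → 0
  bit 13: 1 → 0
  bit 14: 0 → 1
  bit 15: 0 → 1
= 1100010101110011


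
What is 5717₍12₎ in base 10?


Positional values (base 12):
  7 × 12^0 = 7 × 1 = 7
  1 × 12^1 = 1 × 12 = 12
  7 × 12^2 = 7 × 144 = 1008
  5 × 12^3 = 5 × 1728 = 8640
Sum = 7 + 12 + 1008 + 8640
= 9667


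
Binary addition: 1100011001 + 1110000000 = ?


Align and add column by column (LSB to MSB, carry propagating):
  01100011001
+ 01110000000
  -----------
  col 0: 1 + 0 + 0 (carry in) = 1 → bit 1, carry out 0
  col 1: 0 + 0 + 0 (carry in) = 0 → bit 0, carry out 0
  col 2: 0 + 0 + 0 (carry in) = 0 → bit 0, carry out 0
  col 3: 1 + 0 + 0 (carry in) = 1 → bit 1, carry out 0
  col 4: 1 + 0 + 0 (carry in) = 1 → bit 1, carry out 0
  col 5: 0 + 0 + 0 (carry in) = 0 → bit 0, carry out 0
  col 6: 0 + 0 + 0 (carry in) = 0 → bit 0, carry out 0
  col 7: 0 + 1 + 0 (carry in) = 1 → bit 1, carry out 0
  col 8: 1 + 1 + 0 (carry in) = 2 → bit 0, carry out 1
  col 9: 1 + 1 + 1 (carry in) = 3 → bit 1, carry out 1
  col 10: 0 + 0 + 1 (carry in) = 1 → bit 1, carry out 0
Reading bits MSB→LSB: 11010011001
Strip leading zeros: 11010011001
= 11010011001


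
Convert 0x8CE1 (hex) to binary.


Each hex digit → 4 binary bits:
  8 = 1000
  C = 1100
  E = 1110
  1 = 0001
Concatenate: 1000 1100 1110 0001
= 1000110011100001


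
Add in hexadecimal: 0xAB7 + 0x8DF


Align and add column by column (LSB to MSB, each column mod 16 with carry):
  0AB7
+ 08DF
  ----
  col 0: 7(7) + F(15) + 0 (carry in) = 22 → 6(6), carry out 1
  col 1: B(11) + D(13) + 1 (carry in) = 25 → 9(9), carry out 1
  col 2: A(10) + 8(8) + 1 (carry in) = 19 → 3(3), carry out 1
  col 3: 0(0) + 0(0) + 1 (carry in) = 1 → 1(1), carry out 0
Reading digits MSB→LSB: 1396
Strip leading zeros: 1396
= 0x1396


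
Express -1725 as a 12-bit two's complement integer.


Original: 011010111101
Step 1 - Invert all bits: 100101000010
Step 2 - Add 1: 100101000010 + 1
= 100101000011 (represents -1725)


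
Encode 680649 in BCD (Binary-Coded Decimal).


Each digit → 4-bit binary:
  6 → 0110
  8 → 1000
  0 → 0000
  6 → 0110
  4 → 0100
  9 → 1001
= 0110 1000 0000 0110 0100 1001


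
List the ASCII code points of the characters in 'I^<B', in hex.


String: 'I^<B'  (4 characters)
Per-character ASCII lookup:
  'I': uppercase starts at 65: 'I' = 65 + 8 = 73 → 0x49
  '^': special character: '^' = 94 → 0x5E
  '<': special character: '<' = 60 → 0x3C
  'B': uppercase starts at 65: 'B' = 65 + 1 = 66 → 0x42
= 0x49 0x5E 0x3C 0x42


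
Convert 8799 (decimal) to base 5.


Divide by 5 repeatedly:
8799 ÷ 5 = 1759 remainder 4
1759 ÷ 5 = 351 remainder 4
351 ÷ 5 = 70 remainder 1
70 ÷ 5 = 14 remainder 0
14 ÷ 5 = 2 remainder 4
2 ÷ 5 = 0 remainder 2
Reading remainders bottom-up:
= 240144


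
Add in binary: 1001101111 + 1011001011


Align and add column by column (LSB to MSB, carry propagating):
  01001101111
+ 01011001011
  -----------
  col 0: 1 + 1 + 0 (carry in) = 2 → bit 0, carry out 1
  col 1: 1 + 1 + 1 (carry in) = 3 → bit 1, carry out 1
  col 2: 1 + 0 + 1 (carry in) = 2 → bit 0, carry out 1
  col 3: 1 + 1 + 1 (carry in) = 3 → bit 1, carry out 1
  col 4: 0 + 0 + 1 (carry in) = 1 → bit 1, carry out 0
  col 5: 1 + 0 + 0 (carry in) = 1 → bit 1, carry out 0
  col 6: 1 + 1 + 0 (carry in) = 2 → bit 0, carry out 1
  col 7: 0 + 1 + 1 (carry in) = 2 → bit 0, carry out 1
  col 8: 0 + 0 + 1 (carry in) = 1 → bit 1, carry out 0
  col 9: 1 + 1 + 0 (carry in) = 2 → bit 0, carry out 1
  col 10: 0 + 0 + 1 (carry in) = 1 → bit 1, carry out 0
Reading bits MSB→LSB: 10100111010
Strip leading zeros: 10100111010
= 10100111010


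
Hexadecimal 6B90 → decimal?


Positional values:
Position 0: 0 × 16^0 = 0 × 1 = 0
Position 1: 9 × 16^1 = 9 × 16 = 144
Position 2: B × 16^2 = 11 × 256 = 2816
Position 3: 6 × 16^3 = 6 × 4096 = 24576
Sum = 0 + 144 + 2816 + 24576
= 27536


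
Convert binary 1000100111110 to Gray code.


Binary: 1000100111110
Gray code: G = B XOR (B >> 1)
B >> 1 = 0100010011111
1000100111110 XOR 0100010011111:
  1 XOR 0 = 1
  0 XOR 1 = 1
  0 XOR 0 = 0
  0 XOR 0 = 0
  1 XOR 0 = 1
  0 XOR 1 = 1
  0 XOR 0 = 0
  1 XOR 0 = 1
  1 XOR 1 = 0
  1 XOR 1 = 0
  1 XOR 1 = 0
  1 XOR 1 = 0
  0 XOR 1 = 1
= 1100110100001


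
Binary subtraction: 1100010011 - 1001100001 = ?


Align and subtract column by column (LSB to MSB, borrowing when needed):
  1100010011
- 1001100001
  ----------
  col 0: (1 - 0 borrow-in) - 1 → 1 - 1 = 0, borrow out 0
  col 1: (1 - 0 borrow-in) - 0 → 1 - 0 = 1, borrow out 0
  col 2: (0 - 0 borrow-in) - 0 → 0 - 0 = 0, borrow out 0
  col 3: (0 - 0 borrow-in) - 0 → 0 - 0 = 0, borrow out 0
  col 4: (1 - 0 borrow-in) - 0 → 1 - 0 = 1, borrow out 0
  col 5: (0 - 0 borrow-in) - 1 → borrow from next column: (0+2) - 1 = 1, borrow out 1
  col 6: (0 - 1 borrow-in) - 1 → borrow from next column: (-1+2) - 1 = 0, borrow out 1
  col 7: (0 - 1 borrow-in) - 0 → borrow from next column: (-1+2) - 0 = 1, borrow out 1
  col 8: (1 - 1 borrow-in) - 0 → 0 - 0 = 0, borrow out 0
  col 9: (1 - 0 borrow-in) - 1 → 1 - 1 = 0, borrow out 0
Reading bits MSB→LSB: 0010110010
Strip leading zeros: 10110010
= 10110010


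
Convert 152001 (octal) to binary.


Each octal digit → 3 binary bits:
  1 = 001
  5 = 101
  2 = 010
  0 = 000
  0 = 000
  1 = 001
Concatenate: 001 101 010 000 000 001
= 001101010000000001


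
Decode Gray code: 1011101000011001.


Gray code: 1011101000011001
MSB stays the same: 1
Each subsequent bit = prev_binary XOR current_gray:
  B[1] = 1 XOR 0 = 1
  B[2] = 1 XOR 1 = 0
  B[3] = 0 XOR 1 = 1
  B[4] = 1 XOR 1 = 0
  B[5] = 0 XOR 0 = 0
  B[6] = 0 XOR 1 = 1
  B[7] = 1 XOR 0 = 1
  B[8] = 1 XOR 0 = 1
  B[9] = 1 XOR 0 = 1
  B[10] = 1 XOR 0 = 1
  B[11] = 1 XOR 1 = 0
  B[12] = 0 XOR 1 = 1
  B[13] = 1 XOR 0 = 1
  B[14] = 1 XOR 0 = 1
  B[15] = 1 XOR 1 = 0
= 1101001111101110 (54254 decimal)


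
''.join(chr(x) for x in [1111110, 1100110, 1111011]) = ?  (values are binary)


Codes (binary): 1111110 1100110 1111011
Per-code ASCII lookup:
  1111110 = 126  (special character) → '~'
  1100110 = 102  (range 97-122: lowercase, 102 - 97 = 5) → 'f'
  1111011 = 123  (special character) → '{'
= '~f{'


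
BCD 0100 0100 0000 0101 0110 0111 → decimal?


Each 4-bit group → digit:
  0100 → 4
  0100 → 4
  0000 → 0
  0101 → 5
  0110 → 6
  0111 → 7
= 440567


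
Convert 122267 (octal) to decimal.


Positional values:
Position 0: 7 × 8^0 = 7
Position 1: 6 × 8^1 = 48
Position 2: 2 × 8^2 = 128
Position 3: 2 × 8^3 = 1024
Position 4: 2 × 8^4 = 8192
Position 5: 1 × 8^5 = 32768
Sum = 7 + 48 + 128 + 1024 + 8192 + 32768
= 42167


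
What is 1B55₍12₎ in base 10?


Positional values (base 12):
  5 × 12^0 = 5 × 1 = 5
  5 × 12^1 = 5 × 12 = 60
  B × 12^2 = 11 × 144 = 1584
  1 × 12^3 = 1 × 1728 = 1728
Sum = 5 + 60 + 1584 + 1728
= 3377


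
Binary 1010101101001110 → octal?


Group into 3-bit groups: 001010101101001110
  001 = 1
  010 = 2
  101 = 5
  101 = 5
  001 = 1
  110 = 6
= 0o125516


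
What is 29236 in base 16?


Divide by 16 repeatedly:
29236 ÷ 16 = 1827 remainder 4 (4)
1827 ÷ 16 = 114 remainder 3 (3)
114 ÷ 16 = 7 remainder 2 (2)
7 ÷ 16 = 0 remainder 7 (7)
Reading remainders bottom-up:
= 0x7234


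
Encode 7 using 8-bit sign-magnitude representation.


Sign bit: 0 (positive)
Magnitude: 7 = 0000111
= 00000111


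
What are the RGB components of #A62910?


Hex: #A62910
R = A6₁₆ = 166
G = 29₁₆ = 41
B = 10₁₆ = 16
= RGB(166, 41, 16)


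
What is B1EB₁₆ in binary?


Each hex digit → 4 binary bits:
  B = 1011
  1 = 0001
  E = 1110
  B = 1011
Concatenate: 1011 0001 1110 1011
= 1011000111101011


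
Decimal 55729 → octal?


Divide by 8 repeatedly:
55729 ÷ 8 = 6966 remainder 1
6966 ÷ 8 = 870 remainder 6
870 ÷ 8 = 108 remainder 6
108 ÷ 8 = 13 remainder 4
13 ÷ 8 = 1 remainder 5
1 ÷ 8 = 0 remainder 1
Reading remainders bottom-up:
= 0o154661


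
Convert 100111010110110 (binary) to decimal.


Positional values:
Bit 1: 1 × 2^1 = 2
Bit 2: 1 × 2^2 = 4
Bit 4: 1 × 2^4 = 16
Bit 5: 1 × 2^5 = 32
Bit 7: 1 × 2^7 = 128
Bit 9: 1 × 2^9 = 512
Bit 10: 1 × 2^10 = 1024
Bit 11: 1 × 2^11 = 2048
Bit 14: 1 × 2^14 = 16384
Sum = 2 + 4 + 16 + 32 + 128 + 512 + 1024 + 2048 + 16384
= 20150


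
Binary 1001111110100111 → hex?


Group into 4-bit nibbles: 1001111110100111
  1001 = 9
  1111 = F
  1010 = A
  0111 = 7
= 0x9FA7


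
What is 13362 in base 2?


Divide by 2 repeatedly:
13362 ÷ 2 = 6681 remainder 0
6681 ÷ 2 = 3340 remainder 1
3340 ÷ 2 = 1670 remainder 0
1670 ÷ 2 = 835 remainder 0
835 ÷ 2 = 417 remainder 1
417 ÷ 2 = 208 remainder 1
208 ÷ 2 = 104 remainder 0
104 ÷ 2 = 52 remainder 0
52 ÷ 2 = 26 remainder 0
26 ÷ 2 = 13 remainder 0
13 ÷ 2 = 6 remainder 1
6 ÷ 2 = 3 remainder 0
3 ÷ 2 = 1 remainder 1
1 ÷ 2 = 0 remainder 1
Reading remainders bottom-up:
= 11010000110010


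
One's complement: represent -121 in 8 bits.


Original: 01111001
Invert all bits:
  bit 0: 0 → 1
  bit 1: 1 → 0
  bit 2: 1 → 0
  bit 3: 1 → 0
  bit 4: 1 → 0
  bit 5: 0 → 1
  bit 6: 0 → 1
  bit 7: 1 → 0
= 10000110


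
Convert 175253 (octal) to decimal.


Positional values:
Position 0: 3 × 8^0 = 3
Position 1: 5 × 8^1 = 40
Position 2: 2 × 8^2 = 128
Position 3: 5 × 8^3 = 2560
Position 4: 7 × 8^4 = 28672
Position 5: 1 × 8^5 = 32768
Sum = 3 + 40 + 128 + 2560 + 28672 + 32768
= 64171


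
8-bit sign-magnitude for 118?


Sign bit: 0 (positive)
Magnitude: 118 = 1110110
= 01110110


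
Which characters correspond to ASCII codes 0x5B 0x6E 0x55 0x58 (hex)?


Codes (hex): 0x5B 0x6E 0x55 0x58
Per-code ASCII lookup:
  0x5B = 91  (special character) → '['
  0x6E = 110  (range 97-122: lowercase, 110 - 97 = 13) → 'n'
  0x55 = 85  (range 65-90: uppercase, 85 - 65 = 20) → 'U'
  0x58 = 88  (range 65-90: uppercase, 88 - 65 = 23) → 'X'
= '[nUX'


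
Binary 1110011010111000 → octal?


Group into 3-bit groups: 001110011010111000
  001 = 1
  110 = 6
  011 = 3
  010 = 2
  111 = 7
  000 = 0
= 0o163270
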